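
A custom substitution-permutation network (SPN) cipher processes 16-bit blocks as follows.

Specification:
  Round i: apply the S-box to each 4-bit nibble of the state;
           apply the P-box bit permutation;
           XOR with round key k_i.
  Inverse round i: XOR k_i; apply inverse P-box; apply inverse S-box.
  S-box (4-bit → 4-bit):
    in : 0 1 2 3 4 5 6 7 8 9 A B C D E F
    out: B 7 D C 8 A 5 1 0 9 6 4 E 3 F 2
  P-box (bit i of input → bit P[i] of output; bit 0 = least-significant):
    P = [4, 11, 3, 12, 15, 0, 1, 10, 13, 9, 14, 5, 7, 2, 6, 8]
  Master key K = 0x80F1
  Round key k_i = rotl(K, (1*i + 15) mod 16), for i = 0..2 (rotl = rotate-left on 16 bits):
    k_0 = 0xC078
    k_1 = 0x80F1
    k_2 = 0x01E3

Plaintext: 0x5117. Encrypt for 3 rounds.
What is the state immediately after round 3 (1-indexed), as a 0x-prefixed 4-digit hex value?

s_0 = plaintext = 0x5117
s_1 = Round(s_0, k_0) = 0x236F
s_2 = Round(s_1, k_1) = 0x4913
s_3 = Round(s_2, k_2) = 0xB0C8

0xB0C8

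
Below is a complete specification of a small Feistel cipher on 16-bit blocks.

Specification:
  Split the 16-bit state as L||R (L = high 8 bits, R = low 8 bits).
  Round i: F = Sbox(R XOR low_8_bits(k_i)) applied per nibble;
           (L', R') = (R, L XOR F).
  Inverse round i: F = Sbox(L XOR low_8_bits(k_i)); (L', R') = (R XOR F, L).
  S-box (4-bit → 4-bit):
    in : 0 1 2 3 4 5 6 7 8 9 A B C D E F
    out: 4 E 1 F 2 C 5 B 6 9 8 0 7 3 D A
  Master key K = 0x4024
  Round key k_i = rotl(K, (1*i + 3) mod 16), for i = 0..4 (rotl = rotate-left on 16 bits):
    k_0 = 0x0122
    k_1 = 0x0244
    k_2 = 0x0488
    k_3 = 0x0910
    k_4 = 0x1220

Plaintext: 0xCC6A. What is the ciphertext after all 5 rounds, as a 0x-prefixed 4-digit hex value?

0x639F

s_0 = plaintext = 0xCC6A
s_1 = Round(s_0, k_0) = 0x6AEA
s_2 = Round(s_1, k_1) = 0xEAE7
s_3 = Round(s_2, k_2) = 0xE7B0
s_4 = Round(s_3, k_3) = 0xB063
s_5 = Round(s_4, k_4) = 0x639F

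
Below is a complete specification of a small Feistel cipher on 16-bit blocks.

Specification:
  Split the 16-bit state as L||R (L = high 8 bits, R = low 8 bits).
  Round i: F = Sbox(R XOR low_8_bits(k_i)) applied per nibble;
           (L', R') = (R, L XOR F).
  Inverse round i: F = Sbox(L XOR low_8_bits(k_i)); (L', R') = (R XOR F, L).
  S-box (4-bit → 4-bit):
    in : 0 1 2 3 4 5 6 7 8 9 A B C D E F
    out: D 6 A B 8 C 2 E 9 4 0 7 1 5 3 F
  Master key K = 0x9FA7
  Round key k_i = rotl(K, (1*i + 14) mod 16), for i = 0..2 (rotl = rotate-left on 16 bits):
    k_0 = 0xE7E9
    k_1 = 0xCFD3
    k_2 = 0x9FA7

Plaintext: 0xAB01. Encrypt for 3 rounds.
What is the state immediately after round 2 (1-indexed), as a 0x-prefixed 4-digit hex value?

s_0 = plaintext = 0xAB01
s_1 = Round(s_0, k_0) = 0x0192
s_2 = Round(s_1, k_1) = 0x9287
s_3 = Round(s_2, k_2) = 0x873F

0x9287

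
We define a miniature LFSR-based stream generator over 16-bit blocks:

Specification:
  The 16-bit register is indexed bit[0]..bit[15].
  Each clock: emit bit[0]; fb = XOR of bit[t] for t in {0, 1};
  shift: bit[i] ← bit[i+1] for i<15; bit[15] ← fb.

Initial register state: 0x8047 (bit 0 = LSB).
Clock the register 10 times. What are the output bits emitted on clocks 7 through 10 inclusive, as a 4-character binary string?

1000

reg_0 = 0x8047
clock 1: out=1, reg = 0x4023
clock 2: out=1, reg = 0x2011
clock 3: out=1, reg = 0x9008
clock 4: out=0, reg = 0x4804
clock 5: out=0, reg = 0x2402
clock 6: out=0, reg = 0x9201
clock 7: out=1, reg = 0xC900
clock 8: out=0, reg = 0x6480
clock 9: out=0, reg = 0x3240
clock 10: out=0, reg = 0x1920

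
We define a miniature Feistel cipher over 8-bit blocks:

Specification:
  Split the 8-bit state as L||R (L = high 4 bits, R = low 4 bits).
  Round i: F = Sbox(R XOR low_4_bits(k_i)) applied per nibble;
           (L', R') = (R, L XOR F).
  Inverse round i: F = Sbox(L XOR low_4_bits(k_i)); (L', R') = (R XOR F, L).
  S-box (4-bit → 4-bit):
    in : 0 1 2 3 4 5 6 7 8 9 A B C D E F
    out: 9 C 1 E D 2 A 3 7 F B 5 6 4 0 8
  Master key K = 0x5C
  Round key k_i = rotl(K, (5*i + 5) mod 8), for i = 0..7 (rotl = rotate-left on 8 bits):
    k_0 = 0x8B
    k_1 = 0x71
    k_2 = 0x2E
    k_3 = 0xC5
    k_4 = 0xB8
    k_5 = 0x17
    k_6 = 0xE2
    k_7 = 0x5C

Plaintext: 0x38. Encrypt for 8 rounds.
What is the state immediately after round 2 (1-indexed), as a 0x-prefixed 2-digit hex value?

0xDE

s_0 = plaintext = 0x38
s_1 = Round(s_0, k_0) = 0x8D
s_2 = Round(s_1, k_1) = 0xDE
s_3 = Round(s_2, k_2) = 0xE4
s_4 = Round(s_3, k_3) = 0x42
s_5 = Round(s_4, k_4) = 0x2F
s_6 = Round(s_5, k_5) = 0xF5
s_7 = Round(s_6, k_6) = 0x5C
s_8 = Round(s_7, k_7) = 0xCC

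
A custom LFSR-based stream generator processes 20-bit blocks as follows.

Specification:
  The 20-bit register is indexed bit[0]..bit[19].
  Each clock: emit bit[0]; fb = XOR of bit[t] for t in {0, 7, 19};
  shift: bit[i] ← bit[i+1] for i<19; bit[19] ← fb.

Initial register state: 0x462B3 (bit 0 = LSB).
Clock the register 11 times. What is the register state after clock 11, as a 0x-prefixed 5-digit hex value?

reg_0 = 0x462B3
clock 1: out=1, reg = 0x23159
clock 2: out=1, reg = 0x918AC
clock 3: out=0, reg = 0x48C56
clock 4: out=0, reg = 0x2462B
clock 5: out=1, reg = 0x92315
clock 6: out=1, reg = 0x4918A
clock 7: out=0, reg = 0xA48C5
clock 8: out=1, reg = 0xD2462
clock 9: out=0, reg = 0xE9231
clock 10: out=1, reg = 0x74918
clock 11: out=0, reg = 0x3A48C

0x3A48C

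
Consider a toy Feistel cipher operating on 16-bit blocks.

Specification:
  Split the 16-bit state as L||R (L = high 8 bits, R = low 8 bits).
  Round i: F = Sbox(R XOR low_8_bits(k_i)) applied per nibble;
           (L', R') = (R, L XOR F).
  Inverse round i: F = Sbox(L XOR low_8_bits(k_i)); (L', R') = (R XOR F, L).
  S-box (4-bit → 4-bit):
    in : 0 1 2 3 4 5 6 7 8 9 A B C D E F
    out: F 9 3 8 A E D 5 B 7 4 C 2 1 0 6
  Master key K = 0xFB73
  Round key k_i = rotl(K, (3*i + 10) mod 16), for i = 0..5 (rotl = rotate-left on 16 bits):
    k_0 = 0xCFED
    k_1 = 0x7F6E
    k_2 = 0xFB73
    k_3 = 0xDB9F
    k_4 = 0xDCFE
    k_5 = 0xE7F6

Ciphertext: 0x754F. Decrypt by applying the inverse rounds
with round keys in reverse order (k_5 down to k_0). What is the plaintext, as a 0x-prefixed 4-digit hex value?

0x0735

s_0 = ciphertext = 0x754F
s_1 = InvRound(s_0, k_5) = 0xF775
s_2 = InvRound(s_1, k_4) = 0x82F7
s_3 = InvRound(s_2, k_3) = 0x6682
s_4 = InvRound(s_3, k_2) = 0x1C66
s_5 = InvRound(s_4, k_1) = 0x351C
s_6 = InvRound(s_5, k_0) = 0x0735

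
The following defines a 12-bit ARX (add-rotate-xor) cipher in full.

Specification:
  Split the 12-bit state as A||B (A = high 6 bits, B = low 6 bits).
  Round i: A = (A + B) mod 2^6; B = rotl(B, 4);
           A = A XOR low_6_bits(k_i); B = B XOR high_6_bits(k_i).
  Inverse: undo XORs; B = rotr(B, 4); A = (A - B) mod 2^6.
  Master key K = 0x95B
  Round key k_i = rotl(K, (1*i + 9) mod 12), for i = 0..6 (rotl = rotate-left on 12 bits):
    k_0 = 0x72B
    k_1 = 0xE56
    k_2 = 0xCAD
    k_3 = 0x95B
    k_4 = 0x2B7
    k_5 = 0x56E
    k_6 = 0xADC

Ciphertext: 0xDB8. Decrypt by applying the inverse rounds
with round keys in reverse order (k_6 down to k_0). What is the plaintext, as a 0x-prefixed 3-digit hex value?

0x631

s_0 = ciphertext = 0xDB8
s_1 = InvRound(s_0, k_6) = 0x74D
s_2 = InvRound(s_1, k_5) = 0x4A1
s_3 = InvRound(s_2, k_4) = 0xDEE
s_4 = InvRound(s_3, k_3) = 0x02C
s_5 = InvRound(s_4, k_2) = 0xD39
s_6 = InvRound(s_5, k_1) = 0x880
s_7 = InvRound(s_6, k_0) = 0x631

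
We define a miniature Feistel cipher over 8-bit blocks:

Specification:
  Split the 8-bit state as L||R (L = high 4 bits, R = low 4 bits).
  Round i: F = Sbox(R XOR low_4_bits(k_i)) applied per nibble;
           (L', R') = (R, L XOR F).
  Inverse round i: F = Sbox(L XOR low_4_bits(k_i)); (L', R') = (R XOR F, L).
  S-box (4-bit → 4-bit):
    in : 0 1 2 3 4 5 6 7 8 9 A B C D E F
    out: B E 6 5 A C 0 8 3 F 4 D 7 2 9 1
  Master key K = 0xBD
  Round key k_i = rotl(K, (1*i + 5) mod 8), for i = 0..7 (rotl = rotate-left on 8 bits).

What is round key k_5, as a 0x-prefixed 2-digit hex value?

0xF6

K = 0xBD
k_0 = rotl(K, (1*0+5) mod 8) = rotl(K, 5) = 0xB7
k_1 = rotl(K, (1*1+5) mod 8) = rotl(K, 6) = 0x6F
k_2 = rotl(K, (1*2+5) mod 8) = rotl(K, 7) = 0xDE
k_3 = rotl(K, (1*3+5) mod 8) = rotl(K, 0) = 0xBD
k_4 = rotl(K, (1*4+5) mod 8) = rotl(K, 1) = 0x7B
k_5 = rotl(K, (1*5+5) mod 8) = rotl(K, 2) = 0xF6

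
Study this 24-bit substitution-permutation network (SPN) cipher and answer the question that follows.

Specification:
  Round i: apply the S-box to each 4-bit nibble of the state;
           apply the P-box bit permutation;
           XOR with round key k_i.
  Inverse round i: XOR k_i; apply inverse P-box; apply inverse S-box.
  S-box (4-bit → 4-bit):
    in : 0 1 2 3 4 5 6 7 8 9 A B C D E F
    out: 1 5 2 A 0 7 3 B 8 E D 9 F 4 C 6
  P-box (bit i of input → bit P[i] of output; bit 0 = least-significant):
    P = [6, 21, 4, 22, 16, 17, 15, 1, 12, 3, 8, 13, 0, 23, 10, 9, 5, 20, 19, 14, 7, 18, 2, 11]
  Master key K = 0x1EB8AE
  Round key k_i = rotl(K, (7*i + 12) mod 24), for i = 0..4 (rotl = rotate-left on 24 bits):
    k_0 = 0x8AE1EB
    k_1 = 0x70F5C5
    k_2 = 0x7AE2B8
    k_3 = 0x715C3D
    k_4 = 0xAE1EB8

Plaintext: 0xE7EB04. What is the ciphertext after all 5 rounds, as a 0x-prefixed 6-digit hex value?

0xE68D1E

s_0 = plaintext = 0xE7EB04
s_1 = Round(s_0, k_0) = 0x9B9FCF
s_2 = Round(s_1, k_1) = 0xD73AFB
s_3 = Round(s_2, k_2) = 0xA811DC
s_4 = Round(s_3, k_3) = 0x1181E8
s_5 = Round(s_4, k_4) = 0xE68D1E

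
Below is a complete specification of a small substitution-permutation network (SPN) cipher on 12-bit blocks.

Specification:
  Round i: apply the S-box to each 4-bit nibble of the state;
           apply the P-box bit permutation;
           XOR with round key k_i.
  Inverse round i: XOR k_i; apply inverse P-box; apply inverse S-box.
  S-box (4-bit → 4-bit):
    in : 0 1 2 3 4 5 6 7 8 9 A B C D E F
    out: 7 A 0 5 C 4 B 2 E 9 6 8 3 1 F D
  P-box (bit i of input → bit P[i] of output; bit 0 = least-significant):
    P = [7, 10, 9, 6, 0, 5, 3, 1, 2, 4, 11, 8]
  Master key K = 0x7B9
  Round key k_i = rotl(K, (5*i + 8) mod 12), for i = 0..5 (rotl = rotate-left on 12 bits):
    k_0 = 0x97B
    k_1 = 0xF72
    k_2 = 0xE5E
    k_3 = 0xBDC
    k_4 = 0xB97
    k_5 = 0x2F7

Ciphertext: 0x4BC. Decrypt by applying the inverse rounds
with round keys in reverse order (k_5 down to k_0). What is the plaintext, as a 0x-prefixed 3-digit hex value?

0x822

s_0 = ciphertext = 0x4BC
s_1 = InvRound(s_0, k_5) = 0x2F8
s_2 = InvRound(s_1, k_4) = 0xFEB
s_3 = InvRound(s_2, k_3) = 0xC67
s_4 = InvRound(s_3, k_2) = 0x705
s_5 = InvRound(s_4, k_1) = 0x06B
s_6 = InvRound(s_5, k_0) = 0x822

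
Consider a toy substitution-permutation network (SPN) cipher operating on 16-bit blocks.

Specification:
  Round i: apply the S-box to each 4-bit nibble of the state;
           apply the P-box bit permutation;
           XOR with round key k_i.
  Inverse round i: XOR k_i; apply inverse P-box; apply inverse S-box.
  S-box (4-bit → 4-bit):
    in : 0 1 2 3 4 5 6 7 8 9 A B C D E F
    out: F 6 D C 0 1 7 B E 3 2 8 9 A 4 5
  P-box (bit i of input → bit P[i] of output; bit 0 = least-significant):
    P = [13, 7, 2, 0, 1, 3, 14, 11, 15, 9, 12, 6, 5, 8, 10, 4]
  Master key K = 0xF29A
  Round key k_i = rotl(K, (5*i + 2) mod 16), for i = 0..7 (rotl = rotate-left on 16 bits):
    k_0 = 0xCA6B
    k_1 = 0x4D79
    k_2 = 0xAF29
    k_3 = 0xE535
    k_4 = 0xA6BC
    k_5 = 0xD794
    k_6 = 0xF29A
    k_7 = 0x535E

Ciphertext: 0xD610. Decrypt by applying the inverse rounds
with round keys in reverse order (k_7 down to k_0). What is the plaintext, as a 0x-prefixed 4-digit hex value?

s_0 = ciphertext = 0xD610
s_1 = InvRound(s_0, k_7) = 0x1C9E
s_2 = InvRound(s_1, k_6) = 0xE93F
s_3 = InvRound(s_2, k_5) = 0xF177
s_4 = InvRound(s_3, k_4) = 0x186D
s_5 = InvRound(s_4, k_3) = 0x8285
s_6 = InvRound(s_5, k_2) = 0x64D6
s_7 = InvRound(s_6, k_1) = 0x9470
s_8 = InvRound(s_7, k_0) = 0x310B

0x310B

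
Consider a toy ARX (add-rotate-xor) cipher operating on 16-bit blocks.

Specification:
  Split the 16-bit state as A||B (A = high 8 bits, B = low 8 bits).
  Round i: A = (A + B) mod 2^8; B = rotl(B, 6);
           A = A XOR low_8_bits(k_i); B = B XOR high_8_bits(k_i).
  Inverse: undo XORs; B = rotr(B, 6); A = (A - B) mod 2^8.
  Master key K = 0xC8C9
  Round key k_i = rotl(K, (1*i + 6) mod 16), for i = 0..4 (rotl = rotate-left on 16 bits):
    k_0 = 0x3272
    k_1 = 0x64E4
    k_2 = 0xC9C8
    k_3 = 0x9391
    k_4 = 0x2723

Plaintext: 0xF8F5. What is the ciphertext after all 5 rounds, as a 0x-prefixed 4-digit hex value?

0x7581

s_0 = plaintext = 0xF8F5
s_1 = Round(s_0, k_0) = 0x9F4F
s_2 = Round(s_1, k_1) = 0x0AB7
s_3 = Round(s_2, k_2) = 0x0924
s_4 = Round(s_3, k_3) = 0xBC9A
s_5 = Round(s_4, k_4) = 0x7581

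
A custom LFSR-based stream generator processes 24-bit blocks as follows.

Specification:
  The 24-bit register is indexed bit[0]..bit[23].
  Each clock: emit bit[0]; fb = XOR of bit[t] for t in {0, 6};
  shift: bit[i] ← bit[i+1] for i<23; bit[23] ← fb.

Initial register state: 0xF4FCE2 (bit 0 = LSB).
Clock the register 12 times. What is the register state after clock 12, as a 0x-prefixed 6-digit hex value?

reg_0 = 0xF4FCE2
clock 1: out=0, reg = 0xFA7E71
clock 2: out=1, reg = 0x7D3F38
clock 3: out=0, reg = 0x3E9F9C
clock 4: out=0, reg = 0x1F4FCE
clock 5: out=0, reg = 0x8FA7E7
clock 6: out=1, reg = 0x47D3F3
clock 7: out=1, reg = 0x23E9F9
clock 8: out=1, reg = 0x11F4FC
clock 9: out=0, reg = 0x88FA7E
clock 10: out=0, reg = 0xC47D3F
clock 11: out=1, reg = 0xE23E9F
clock 12: out=1, reg = 0xF11F4F

0xF11F4F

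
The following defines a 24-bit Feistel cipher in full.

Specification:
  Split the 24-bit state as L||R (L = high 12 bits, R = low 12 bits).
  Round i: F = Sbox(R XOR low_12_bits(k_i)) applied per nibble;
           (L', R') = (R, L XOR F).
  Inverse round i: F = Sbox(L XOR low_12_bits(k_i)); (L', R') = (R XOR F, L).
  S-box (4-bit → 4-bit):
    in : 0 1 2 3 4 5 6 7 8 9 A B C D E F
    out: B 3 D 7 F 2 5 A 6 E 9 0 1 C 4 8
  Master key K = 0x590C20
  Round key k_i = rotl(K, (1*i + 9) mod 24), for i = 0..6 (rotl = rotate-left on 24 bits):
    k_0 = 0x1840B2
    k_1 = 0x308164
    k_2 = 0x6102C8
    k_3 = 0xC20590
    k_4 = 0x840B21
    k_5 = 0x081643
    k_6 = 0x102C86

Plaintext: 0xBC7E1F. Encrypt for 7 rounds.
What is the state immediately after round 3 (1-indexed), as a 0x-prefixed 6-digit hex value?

s_0 = plaintext = 0xBC7E1F
s_1 = Round(s_0, k_0) = 0xE1FF5B
s_2 = Round(s_1, k_1) = 0xF5BA67
s_3 = Round(s_2, k_2) = 0xA679C3
s_4 = Round(s_3, k_3) = 0x9C3B40
s_5 = Round(s_4, k_4) = 0xB40290
s_6 = Round(s_5, k_5) = 0x290487
s_7 = Round(s_6, k_6) = 0x487423

0xA679C3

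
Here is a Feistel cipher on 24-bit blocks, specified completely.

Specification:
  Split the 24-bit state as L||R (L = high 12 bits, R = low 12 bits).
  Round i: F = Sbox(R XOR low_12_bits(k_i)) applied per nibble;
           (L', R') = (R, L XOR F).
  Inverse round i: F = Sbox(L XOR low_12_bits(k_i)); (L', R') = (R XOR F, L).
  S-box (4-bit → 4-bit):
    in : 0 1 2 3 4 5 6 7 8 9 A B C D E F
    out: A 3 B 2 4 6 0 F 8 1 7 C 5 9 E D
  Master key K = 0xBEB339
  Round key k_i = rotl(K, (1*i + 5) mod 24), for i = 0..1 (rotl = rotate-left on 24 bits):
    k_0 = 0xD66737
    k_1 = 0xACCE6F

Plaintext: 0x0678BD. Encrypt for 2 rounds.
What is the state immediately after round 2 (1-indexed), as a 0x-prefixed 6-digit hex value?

0xDE0A30

s_0 = plaintext = 0x0678BD
s_1 = Round(s_0, k_0) = 0x8BDDE0
s_2 = Round(s_1, k_1) = 0xDE0A30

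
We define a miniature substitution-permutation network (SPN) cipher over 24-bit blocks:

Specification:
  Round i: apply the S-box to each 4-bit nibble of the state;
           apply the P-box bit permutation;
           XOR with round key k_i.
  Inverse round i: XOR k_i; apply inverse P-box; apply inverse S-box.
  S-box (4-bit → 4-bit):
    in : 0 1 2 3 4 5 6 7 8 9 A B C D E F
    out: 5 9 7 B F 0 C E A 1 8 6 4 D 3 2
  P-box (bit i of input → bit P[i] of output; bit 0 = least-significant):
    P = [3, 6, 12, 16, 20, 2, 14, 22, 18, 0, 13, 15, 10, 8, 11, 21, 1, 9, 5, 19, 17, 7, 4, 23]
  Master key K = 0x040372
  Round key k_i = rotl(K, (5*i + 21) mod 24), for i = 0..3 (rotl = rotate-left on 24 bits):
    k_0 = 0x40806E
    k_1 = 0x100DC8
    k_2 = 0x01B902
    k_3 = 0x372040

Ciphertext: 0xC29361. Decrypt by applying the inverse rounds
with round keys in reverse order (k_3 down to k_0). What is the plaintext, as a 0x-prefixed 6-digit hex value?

s_0 = ciphertext = 0xC29361
s_1 = InvRound(s_0, k_3) = 0xAB8416
s_2 = InvRound(s_1, k_2) = 0xDA4CFC
s_3 = InvRound(s_2, k_1) = 0xD6F575
s_4 = InvRound(s_3, k_0) = 0xD9E200

0xD9E200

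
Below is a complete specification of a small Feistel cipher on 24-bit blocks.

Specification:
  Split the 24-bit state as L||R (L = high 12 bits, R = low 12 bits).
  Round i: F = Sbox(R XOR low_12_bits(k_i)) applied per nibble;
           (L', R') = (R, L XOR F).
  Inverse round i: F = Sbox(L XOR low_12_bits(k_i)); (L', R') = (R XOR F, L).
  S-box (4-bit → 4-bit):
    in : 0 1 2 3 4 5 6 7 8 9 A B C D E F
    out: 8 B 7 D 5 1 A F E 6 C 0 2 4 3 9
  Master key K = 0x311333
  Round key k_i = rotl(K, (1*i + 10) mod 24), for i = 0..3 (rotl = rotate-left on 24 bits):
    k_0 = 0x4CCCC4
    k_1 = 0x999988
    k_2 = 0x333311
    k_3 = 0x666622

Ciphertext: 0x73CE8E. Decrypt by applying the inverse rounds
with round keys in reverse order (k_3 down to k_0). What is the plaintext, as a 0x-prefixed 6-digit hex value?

0xF03017

s_0 = ciphertext = 0x73CE8E
s_1 = InvRound(s_0, k_3) = 0x53D73C
s_2 = InvRound(s_1, k_2) = 0xD4E53D
s_3 = InvRound(s_2, k_1) = 0x017D4E
s_4 = InvRound(s_3, k_0) = 0xF03017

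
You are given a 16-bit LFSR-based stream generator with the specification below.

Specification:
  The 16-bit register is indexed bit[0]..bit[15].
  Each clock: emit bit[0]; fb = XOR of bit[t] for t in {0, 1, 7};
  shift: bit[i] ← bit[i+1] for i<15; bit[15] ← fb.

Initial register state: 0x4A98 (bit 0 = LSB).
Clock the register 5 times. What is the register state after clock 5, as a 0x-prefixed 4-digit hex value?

0x0A54

reg_0 = 0x4A98
clock 1: out=0, reg = 0xA54C
clock 2: out=0, reg = 0x52A6
clock 3: out=0, reg = 0x2953
clock 4: out=1, reg = 0x14A9
clock 5: out=1, reg = 0x0A54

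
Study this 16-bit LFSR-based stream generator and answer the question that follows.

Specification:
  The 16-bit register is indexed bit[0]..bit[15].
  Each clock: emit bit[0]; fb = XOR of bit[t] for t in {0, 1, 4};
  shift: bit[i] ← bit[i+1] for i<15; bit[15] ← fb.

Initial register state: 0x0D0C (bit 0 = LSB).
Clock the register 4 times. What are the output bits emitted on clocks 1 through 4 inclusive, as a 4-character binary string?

0011

reg_0 = 0x0D0C
clock 1: out=0, reg = 0x0686
clock 2: out=0, reg = 0x8343
clock 3: out=1, reg = 0x41A1
clock 4: out=1, reg = 0xA0D0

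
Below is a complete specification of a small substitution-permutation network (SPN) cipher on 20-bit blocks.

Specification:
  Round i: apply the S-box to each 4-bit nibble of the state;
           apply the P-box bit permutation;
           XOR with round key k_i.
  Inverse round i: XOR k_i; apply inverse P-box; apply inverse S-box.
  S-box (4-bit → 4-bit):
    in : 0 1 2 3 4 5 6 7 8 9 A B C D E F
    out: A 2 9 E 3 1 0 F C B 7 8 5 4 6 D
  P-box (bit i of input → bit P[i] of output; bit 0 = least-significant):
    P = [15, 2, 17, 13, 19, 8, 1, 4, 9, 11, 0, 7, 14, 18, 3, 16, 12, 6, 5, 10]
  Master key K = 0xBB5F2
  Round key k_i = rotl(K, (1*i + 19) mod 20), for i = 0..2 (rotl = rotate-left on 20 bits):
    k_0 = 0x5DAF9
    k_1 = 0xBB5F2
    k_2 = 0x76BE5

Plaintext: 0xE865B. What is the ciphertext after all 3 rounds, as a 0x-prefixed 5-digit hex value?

s_0 = plaintext = 0xE865B
s_1 = Round(s_0, k_0) = 0xCFA91
s_2 = Round(s_1, k_1) = 0x2EECF
s_3 = Round(s_2, k_2) = 0x9D7EE

0x9D7EE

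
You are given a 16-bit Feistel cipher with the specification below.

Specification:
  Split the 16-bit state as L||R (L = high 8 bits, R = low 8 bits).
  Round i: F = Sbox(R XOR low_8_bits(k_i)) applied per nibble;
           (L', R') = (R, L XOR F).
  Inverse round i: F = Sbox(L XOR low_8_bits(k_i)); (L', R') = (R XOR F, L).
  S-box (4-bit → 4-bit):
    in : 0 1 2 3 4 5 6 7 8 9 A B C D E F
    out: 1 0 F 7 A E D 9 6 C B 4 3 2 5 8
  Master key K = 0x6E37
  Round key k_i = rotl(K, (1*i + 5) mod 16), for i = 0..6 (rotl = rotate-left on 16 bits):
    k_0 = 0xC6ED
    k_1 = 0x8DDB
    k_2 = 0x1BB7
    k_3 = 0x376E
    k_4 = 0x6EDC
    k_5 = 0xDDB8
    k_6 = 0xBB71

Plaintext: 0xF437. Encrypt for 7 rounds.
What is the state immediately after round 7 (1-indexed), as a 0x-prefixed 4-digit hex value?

0x2F2A

s_0 = plaintext = 0xF437
s_1 = Round(s_0, k_0) = 0x37DF
s_2 = Round(s_1, k_1) = 0xDF2D
s_3 = Round(s_2, k_2) = 0x2D14
s_4 = Round(s_3, k_3) = 0x14B6
s_5 = Round(s_4, k_4) = 0xB6CF
s_6 = Round(s_5, k_5) = 0xCF2F
s_7 = Round(s_6, k_6) = 0x2F2A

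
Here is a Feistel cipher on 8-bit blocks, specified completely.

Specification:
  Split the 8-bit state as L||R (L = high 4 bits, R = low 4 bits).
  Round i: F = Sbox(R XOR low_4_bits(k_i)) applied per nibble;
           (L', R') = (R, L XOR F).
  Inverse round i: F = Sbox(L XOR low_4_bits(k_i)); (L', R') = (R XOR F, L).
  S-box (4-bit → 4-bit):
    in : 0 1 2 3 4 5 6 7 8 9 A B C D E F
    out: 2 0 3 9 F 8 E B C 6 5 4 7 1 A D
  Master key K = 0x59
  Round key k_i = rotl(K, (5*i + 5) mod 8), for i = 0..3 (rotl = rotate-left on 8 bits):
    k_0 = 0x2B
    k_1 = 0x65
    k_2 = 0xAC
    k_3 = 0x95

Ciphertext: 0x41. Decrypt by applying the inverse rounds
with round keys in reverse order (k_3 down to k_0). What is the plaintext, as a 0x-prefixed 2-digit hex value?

s_0 = ciphertext = 0x41
s_1 = InvRound(s_0, k_3) = 0x14
s_2 = InvRound(s_1, k_2) = 0x51
s_3 = InvRound(s_2, k_1) = 0x35
s_4 = InvRound(s_3, k_0) = 0x93

0x93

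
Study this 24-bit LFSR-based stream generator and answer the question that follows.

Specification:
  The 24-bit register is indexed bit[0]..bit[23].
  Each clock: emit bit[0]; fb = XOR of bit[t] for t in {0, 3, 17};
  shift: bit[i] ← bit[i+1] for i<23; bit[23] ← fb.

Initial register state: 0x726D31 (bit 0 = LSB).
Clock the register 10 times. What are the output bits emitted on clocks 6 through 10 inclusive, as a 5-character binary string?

reg_0 = 0x726D31
clock 1: out=1, reg = 0x393698
clock 2: out=0, reg = 0x9C9B4C
clock 3: out=0, reg = 0xCE4DA6
clock 4: out=0, reg = 0xE726D3
clock 5: out=1, reg = 0x739369
clock 6: out=1, reg = 0xB9C9B4
clock 7: out=0, reg = 0x5CE4DA
clock 8: out=0, reg = 0xAE726D
clock 9: out=1, reg = 0xD73936
clock 10: out=0, reg = 0xEB9C9B

10010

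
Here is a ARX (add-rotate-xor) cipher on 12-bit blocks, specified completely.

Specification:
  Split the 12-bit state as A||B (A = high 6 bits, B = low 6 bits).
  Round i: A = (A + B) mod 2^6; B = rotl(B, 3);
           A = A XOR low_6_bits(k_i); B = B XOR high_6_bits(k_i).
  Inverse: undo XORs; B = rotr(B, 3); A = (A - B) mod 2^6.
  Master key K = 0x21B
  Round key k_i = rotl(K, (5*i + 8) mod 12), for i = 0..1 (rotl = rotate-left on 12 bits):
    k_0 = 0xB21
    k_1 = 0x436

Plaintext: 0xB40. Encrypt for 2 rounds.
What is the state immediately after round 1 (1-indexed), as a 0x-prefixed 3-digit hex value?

s_0 = plaintext = 0xB40
s_1 = Round(s_0, k_0) = 0x32C
s_2 = Round(s_1, k_1) = 0x3B5

0x32C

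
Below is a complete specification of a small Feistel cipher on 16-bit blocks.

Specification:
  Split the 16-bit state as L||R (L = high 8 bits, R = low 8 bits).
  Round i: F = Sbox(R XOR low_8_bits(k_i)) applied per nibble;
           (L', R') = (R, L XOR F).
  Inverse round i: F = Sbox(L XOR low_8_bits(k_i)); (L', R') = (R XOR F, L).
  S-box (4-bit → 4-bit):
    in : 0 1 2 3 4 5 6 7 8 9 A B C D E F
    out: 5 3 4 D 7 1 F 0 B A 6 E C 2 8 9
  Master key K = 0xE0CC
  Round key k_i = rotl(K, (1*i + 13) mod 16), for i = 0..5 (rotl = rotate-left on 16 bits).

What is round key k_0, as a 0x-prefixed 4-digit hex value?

0x9C19

K = 0xE0CC
k_0 = rotl(K, (1*0+13) mod 16) = rotl(K, 13) = 0x9C19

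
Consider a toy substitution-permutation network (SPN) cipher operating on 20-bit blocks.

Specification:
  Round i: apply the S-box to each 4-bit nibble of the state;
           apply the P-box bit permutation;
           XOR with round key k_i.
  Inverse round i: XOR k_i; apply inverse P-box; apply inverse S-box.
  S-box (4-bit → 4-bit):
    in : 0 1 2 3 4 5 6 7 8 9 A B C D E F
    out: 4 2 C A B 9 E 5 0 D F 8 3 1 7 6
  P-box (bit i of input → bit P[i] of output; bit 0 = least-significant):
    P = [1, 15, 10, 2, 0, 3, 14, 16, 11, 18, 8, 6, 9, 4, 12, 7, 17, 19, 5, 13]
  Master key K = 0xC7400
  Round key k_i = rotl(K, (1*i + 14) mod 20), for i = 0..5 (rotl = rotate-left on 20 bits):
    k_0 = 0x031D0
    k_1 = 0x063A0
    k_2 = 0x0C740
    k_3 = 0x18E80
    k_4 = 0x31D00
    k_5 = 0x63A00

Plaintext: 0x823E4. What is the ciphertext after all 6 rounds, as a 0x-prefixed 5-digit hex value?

0x391F8

s_0 = plaintext = 0x823E4
s_1 = Round(s_0, k_0) = 0x4E11F
s_2 = Round(s_1, k_1) = 0xED5B8
s_3 = Round(s_2, k_2) = 0xBCD20
s_4 = Round(s_3, k_3) = 0x0E090
s_5 = Round(s_4, k_4) = 0x24A31
s_6 = Round(s_5, k_5) = 0x391F8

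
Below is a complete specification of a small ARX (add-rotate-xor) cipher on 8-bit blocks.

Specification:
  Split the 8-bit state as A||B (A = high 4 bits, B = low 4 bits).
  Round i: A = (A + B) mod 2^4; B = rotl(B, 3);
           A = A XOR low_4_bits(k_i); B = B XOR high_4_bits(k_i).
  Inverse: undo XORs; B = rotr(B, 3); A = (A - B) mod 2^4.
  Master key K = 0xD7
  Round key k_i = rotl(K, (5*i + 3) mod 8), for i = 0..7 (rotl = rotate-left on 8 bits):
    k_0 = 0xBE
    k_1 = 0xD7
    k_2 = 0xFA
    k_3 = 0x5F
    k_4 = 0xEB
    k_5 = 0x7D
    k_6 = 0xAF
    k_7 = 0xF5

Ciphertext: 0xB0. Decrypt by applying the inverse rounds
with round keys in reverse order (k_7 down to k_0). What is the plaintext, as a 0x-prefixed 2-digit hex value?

0x90

s_0 = ciphertext = 0xB0
s_1 = InvRound(s_0, k_7) = 0xFF
s_2 = InvRound(s_1, k_6) = 0x6A
s_3 = InvRound(s_2, k_5) = 0x0B
s_4 = InvRound(s_3, k_4) = 0x1A
s_5 = InvRound(s_4, k_3) = 0xFF
s_6 = InvRound(s_5, k_2) = 0x50
s_7 = InvRound(s_6, k_1) = 0x7B
s_8 = InvRound(s_7, k_0) = 0x90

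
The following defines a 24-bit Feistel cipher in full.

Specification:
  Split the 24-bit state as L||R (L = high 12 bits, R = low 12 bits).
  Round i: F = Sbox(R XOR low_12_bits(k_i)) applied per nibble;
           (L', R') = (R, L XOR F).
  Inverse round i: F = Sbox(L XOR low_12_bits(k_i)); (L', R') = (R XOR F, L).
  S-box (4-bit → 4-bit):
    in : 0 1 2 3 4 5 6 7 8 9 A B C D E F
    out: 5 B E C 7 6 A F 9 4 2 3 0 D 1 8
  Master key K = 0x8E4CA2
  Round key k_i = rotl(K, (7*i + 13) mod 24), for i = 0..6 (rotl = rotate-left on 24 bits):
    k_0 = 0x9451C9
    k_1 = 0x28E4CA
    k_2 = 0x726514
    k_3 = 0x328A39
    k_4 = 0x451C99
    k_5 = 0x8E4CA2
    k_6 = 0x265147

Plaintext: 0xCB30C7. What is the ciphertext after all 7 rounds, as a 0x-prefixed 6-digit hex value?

0x14B12C

s_0 = plaintext = 0xCB30C7
s_1 = Round(s_0, k_0) = 0x0C77E2
s_2 = Round(s_1, k_1) = 0x7E2C2E
s_3 = Round(s_2, k_2) = 0xC2E320
s_4 = Round(s_3, k_3) = 0x32089A
s_5 = Round(s_4, k_4) = 0x89A47C
s_6 = Round(s_5, k_5) = 0x47C14B
s_7 = Round(s_6, k_6) = 0x14B12C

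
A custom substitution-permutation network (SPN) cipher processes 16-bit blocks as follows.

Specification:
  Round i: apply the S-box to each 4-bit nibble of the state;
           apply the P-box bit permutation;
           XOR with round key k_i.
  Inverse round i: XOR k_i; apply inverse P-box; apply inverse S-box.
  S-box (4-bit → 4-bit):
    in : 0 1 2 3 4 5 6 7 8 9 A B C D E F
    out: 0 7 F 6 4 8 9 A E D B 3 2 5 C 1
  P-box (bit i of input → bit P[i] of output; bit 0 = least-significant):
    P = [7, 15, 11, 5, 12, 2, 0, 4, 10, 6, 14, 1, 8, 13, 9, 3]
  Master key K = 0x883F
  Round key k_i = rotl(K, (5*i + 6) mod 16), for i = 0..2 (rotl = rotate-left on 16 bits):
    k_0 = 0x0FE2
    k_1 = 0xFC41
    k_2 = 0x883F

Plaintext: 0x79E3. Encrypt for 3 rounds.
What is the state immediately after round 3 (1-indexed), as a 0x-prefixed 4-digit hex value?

s_0 = plaintext = 0x79E3
s_1 = Round(s_0, k_0) = 0xE3F9
s_2 = Round(s_1, k_1) = 0xA6A9
s_3 = Round(s_2, k_2) = 0xB581

0xB581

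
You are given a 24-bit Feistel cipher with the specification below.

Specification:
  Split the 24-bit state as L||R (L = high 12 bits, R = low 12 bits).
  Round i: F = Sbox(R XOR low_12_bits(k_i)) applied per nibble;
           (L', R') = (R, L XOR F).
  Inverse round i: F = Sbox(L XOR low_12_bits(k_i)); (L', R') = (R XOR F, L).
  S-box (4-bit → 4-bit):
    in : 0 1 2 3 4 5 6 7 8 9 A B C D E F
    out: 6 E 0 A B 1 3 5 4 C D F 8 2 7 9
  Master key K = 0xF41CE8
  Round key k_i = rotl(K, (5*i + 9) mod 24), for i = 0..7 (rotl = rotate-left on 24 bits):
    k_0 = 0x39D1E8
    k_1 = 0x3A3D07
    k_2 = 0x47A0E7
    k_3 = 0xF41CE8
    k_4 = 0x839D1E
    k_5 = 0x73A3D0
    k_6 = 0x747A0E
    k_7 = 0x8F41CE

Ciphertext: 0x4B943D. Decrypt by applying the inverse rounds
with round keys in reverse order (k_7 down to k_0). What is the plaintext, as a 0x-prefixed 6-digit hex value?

s_0 = ciphertext = 0x4B943D
s_1 = InvRound(s_0, k_7) = 0x5684B9
s_2 = InvRound(s_1, k_6) = 0xD8A568
s_3 = InvRound(s_2, k_5) = 0x275D8A
s_4 = InvRound(s_3, k_4) = 0x4B5275
s_5 = InvRound(s_4, k_3) = 0x6674B5
s_6 = InvRound(s_5, k_2) = 0x7F3667
s_7 = InvRound(s_6, k_1) = 0xBFC7F3
s_8 = InvRound(s_7, k_0) = 0xA18BFC

0xA18BFC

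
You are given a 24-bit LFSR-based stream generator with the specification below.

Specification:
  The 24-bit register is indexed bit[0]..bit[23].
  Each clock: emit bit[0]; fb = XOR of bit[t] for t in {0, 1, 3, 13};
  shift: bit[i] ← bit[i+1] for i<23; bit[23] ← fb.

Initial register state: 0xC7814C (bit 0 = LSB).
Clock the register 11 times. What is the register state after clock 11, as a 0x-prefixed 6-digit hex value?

reg_0 = 0xC7814C
clock 1: out=0, reg = 0xE3C0A6
clock 2: out=0, reg = 0xF1E053
clock 3: out=1, reg = 0xF8F029
clock 4: out=1, reg = 0xFC7814
clock 5: out=0, reg = 0xFE3C0A
clock 6: out=0, reg = 0xFF1E05
clock 7: out=1, reg = 0xFF8F02
clock 8: out=0, reg = 0xFFC781
clock 9: out=1, reg = 0xFFE3C0
clock 10: out=0, reg = 0xFFF1E0
clock 11: out=0, reg = 0xFFF8F0

0xFFF8F0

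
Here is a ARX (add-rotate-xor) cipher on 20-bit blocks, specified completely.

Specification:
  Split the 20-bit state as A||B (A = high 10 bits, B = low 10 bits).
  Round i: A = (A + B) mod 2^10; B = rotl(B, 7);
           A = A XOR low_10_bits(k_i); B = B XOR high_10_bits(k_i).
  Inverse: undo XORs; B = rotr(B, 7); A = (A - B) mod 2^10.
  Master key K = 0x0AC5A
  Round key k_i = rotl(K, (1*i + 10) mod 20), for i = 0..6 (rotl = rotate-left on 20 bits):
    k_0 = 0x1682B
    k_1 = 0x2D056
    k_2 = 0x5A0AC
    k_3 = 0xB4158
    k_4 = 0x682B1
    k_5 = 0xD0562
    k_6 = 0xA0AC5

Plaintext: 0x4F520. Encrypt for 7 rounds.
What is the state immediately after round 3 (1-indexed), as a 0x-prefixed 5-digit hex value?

s_0 = plaintext = 0x4F520
s_1 = Round(s_0, k_0) = 0x9D87E
s_2 = Round(s_1, k_1) = 0xA8BBB
s_3 = Round(s_2, k_2) = 0xBC49F
s_4 = Round(s_3, k_3) = 0xB2143
s_5 = Round(s_4, k_4) = 0xAE808
s_6 = Round(s_5, k_5) = 0xE8340
s_7 = Round(s_6, k_6) = 0x096EA

0xBC49F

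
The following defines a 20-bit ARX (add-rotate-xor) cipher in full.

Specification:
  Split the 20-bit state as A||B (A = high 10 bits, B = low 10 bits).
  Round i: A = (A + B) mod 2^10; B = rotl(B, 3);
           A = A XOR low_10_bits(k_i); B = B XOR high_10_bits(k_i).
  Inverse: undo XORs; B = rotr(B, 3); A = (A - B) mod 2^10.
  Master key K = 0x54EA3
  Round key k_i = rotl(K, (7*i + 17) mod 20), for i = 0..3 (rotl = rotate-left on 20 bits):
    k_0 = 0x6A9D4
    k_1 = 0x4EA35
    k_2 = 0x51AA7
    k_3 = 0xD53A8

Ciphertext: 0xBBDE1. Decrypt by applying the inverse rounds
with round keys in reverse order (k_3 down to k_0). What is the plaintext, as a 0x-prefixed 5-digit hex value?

0x931B0

s_0 = ciphertext = 0xBBDE1
s_1 = InvRound(s_0, k_3) = 0x9C6D6
s_2 = InvRound(s_1, k_2) = 0x19072
s_3 = InvRound(s_2, k_1) = 0x8A029
s_4 = InvRound(s_3, k_0) = 0x931B0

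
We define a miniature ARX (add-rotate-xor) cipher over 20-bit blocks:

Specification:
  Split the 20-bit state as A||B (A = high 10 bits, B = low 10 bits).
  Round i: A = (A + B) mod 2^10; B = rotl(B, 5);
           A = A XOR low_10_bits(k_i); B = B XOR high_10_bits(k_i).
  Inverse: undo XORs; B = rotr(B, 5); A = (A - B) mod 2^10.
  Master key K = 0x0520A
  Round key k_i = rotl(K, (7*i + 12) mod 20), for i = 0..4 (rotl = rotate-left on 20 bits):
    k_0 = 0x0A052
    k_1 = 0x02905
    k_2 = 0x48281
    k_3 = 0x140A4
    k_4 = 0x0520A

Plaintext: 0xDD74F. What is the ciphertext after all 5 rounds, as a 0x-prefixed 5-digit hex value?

0x9A7A4

s_0 = plaintext = 0xDD74F
s_1 = Round(s_0, k_0) = 0xA59D2
s_2 = Round(s_1, k_1) = 0x5B644
s_3 = Round(s_2, k_2) = 0x4C1B2
s_4 = Round(s_3, k_3) = 0x91A1D
s_5 = Round(s_4, k_4) = 0x9A7A4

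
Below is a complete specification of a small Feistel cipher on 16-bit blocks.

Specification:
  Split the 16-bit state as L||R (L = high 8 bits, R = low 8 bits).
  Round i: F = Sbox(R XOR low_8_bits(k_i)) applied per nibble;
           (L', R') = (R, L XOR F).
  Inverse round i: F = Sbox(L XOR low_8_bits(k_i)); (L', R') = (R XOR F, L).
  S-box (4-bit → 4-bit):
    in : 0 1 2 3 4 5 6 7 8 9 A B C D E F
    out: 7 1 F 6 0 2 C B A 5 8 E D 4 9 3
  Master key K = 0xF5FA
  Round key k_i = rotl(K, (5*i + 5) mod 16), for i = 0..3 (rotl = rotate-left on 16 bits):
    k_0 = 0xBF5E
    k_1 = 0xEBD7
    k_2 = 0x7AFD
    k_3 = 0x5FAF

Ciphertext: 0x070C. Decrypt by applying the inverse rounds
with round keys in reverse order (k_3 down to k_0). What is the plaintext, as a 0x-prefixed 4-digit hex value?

0xA84F

s_0 = ciphertext = 0x070C
s_1 = InvRound(s_0, k_3) = 0x8607
s_2 = InvRound(s_1, k_2) = 0xB986
s_3 = InvRound(s_2, k_1) = 0x4FB9
s_4 = InvRound(s_3, k_0) = 0xA84F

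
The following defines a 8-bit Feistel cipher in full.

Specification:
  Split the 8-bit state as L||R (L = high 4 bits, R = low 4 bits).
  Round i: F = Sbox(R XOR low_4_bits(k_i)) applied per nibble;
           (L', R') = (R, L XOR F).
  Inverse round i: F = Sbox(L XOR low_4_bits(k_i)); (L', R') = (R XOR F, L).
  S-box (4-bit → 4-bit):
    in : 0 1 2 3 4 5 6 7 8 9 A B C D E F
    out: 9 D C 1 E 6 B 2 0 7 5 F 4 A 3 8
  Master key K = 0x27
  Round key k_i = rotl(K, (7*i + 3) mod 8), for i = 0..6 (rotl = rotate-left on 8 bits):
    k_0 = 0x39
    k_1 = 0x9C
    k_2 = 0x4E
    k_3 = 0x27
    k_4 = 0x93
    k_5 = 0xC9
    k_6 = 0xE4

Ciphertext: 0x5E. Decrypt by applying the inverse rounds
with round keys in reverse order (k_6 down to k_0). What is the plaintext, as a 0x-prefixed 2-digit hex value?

s_0 = ciphertext = 0x5E
s_1 = InvRound(s_0, k_6) = 0x35
s_2 = InvRound(s_1, k_5) = 0x03
s_3 = InvRound(s_2, k_4) = 0x20
s_4 = InvRound(s_3, k_3) = 0x62
s_5 = InvRound(s_4, k_2) = 0x26
s_6 = InvRound(s_5, k_1) = 0x52
s_7 = InvRound(s_6, k_0) = 0x65

0x65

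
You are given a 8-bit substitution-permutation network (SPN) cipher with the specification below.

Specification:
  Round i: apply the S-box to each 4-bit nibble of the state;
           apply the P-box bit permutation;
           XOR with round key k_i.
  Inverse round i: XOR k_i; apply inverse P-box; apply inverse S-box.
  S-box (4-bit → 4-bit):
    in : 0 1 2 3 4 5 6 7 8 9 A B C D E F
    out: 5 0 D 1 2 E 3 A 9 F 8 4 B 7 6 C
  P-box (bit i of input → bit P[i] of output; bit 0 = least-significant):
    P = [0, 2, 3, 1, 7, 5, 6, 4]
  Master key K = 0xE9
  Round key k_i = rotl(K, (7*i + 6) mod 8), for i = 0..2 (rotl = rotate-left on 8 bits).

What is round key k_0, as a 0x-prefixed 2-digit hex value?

0x7A

K = 0xE9
k_0 = rotl(K, (7*0+6) mod 8) = rotl(K, 6) = 0x7A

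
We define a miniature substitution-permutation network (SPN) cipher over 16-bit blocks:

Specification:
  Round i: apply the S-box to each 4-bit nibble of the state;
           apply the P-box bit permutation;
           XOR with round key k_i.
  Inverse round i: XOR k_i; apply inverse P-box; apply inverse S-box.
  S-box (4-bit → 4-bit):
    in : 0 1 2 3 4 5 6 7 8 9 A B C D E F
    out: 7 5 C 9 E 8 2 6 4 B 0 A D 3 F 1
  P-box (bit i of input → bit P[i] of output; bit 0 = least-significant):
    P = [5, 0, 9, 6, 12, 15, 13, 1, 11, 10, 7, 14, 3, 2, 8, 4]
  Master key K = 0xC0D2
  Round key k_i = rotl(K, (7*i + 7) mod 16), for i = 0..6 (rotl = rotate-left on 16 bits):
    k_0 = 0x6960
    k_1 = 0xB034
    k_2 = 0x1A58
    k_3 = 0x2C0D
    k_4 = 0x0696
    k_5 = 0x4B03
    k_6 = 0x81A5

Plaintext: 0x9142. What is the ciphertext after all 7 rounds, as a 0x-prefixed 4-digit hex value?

s_0 = plaintext = 0x9142
s_1 = Round(s_0, k_0) = 0xC3BE
s_2 = Round(s_1, k_1) = 0x7B4F
s_3 = Round(s_2, k_2) = 0xFF7E
s_4 = Round(s_3, k_3) = 0x8664
s_5 = Round(s_4, k_4) = 0x81D7
s_6 = Round(s_5, k_5) = 0xD082
s_7 = Round(s_6, k_6) = 0xAF69

0xAF69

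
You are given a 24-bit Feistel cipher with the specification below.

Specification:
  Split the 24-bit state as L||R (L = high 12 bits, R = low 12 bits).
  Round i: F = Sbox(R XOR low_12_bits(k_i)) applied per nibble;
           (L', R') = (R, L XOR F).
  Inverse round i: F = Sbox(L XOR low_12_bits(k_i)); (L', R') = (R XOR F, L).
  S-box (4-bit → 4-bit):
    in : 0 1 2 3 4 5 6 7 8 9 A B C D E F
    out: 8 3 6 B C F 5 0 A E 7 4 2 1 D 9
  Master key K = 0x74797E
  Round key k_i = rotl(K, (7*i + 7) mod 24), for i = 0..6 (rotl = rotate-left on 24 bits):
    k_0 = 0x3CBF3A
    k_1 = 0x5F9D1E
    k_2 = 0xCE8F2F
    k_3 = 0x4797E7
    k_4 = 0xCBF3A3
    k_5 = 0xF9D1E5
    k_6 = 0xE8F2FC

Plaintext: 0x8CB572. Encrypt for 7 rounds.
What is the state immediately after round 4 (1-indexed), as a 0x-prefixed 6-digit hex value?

s_0 = plaintext = 0x8CB572
s_1 = Round(s_0, k_0) = 0x572F01
s_2 = Round(s_1, k_1) = 0xF0134B
s_3 = Round(s_2, k_2) = 0x34BD5D
s_4 = Round(s_3, k_3) = 0xD5D40C
s_5 = Round(s_4, k_4) = 0x40CD24
s_6 = Round(s_5, k_5) = 0xD2462F
s_7 = Round(s_6, k_6) = 0x62F13F

0xD5D40C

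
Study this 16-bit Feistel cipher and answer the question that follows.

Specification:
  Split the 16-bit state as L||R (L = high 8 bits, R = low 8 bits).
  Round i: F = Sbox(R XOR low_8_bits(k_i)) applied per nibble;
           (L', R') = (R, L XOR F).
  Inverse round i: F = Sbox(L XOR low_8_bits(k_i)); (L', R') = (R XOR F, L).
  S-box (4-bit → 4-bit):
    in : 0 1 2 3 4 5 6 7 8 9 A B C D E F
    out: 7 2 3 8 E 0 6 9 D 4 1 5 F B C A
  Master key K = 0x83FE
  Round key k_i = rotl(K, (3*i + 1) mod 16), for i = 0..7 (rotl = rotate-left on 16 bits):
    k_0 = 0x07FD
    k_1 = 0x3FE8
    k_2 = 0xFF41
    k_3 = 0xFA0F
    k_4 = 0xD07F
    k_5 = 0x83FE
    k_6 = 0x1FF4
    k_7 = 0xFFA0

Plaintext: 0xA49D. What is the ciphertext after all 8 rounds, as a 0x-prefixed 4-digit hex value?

s_0 = plaintext = 0xA49D
s_1 = Round(s_0, k_0) = 0x9DC3
s_2 = Round(s_1, k_1) = 0xC3A8
s_3 = Round(s_2, k_2) = 0xA807
s_4 = Round(s_3, k_3) = 0x07D5
s_5 = Round(s_4, k_4) = 0xD516
s_6 = Round(s_5, k_5) = 0x1618
s_7 = Round(s_6, k_6) = 0x18D9
s_8 = Round(s_7, k_7) = 0xD98C

0xD98C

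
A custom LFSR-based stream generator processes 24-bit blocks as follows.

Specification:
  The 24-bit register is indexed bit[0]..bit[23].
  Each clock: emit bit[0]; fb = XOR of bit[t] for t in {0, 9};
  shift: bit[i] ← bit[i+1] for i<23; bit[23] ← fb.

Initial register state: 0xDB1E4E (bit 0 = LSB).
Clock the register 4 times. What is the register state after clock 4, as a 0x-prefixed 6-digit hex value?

reg_0 = 0xDB1E4E
clock 1: out=0, reg = 0xED8F27
clock 2: out=1, reg = 0x76C793
clock 3: out=1, reg = 0x3B63C9
clock 4: out=1, reg = 0x1DB1E4

0x1DB1E4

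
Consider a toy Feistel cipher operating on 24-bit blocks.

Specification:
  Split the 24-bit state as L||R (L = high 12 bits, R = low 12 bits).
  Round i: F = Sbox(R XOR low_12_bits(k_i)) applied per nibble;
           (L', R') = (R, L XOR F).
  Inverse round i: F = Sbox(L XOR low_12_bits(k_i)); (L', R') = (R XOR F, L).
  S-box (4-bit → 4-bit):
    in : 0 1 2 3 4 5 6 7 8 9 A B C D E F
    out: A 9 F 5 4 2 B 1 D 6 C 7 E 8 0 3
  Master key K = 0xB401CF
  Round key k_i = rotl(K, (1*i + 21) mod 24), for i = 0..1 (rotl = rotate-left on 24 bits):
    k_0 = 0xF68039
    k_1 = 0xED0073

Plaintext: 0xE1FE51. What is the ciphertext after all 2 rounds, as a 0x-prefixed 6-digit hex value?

s_0 = plaintext = 0xE1FE51
s_1 = Round(s_0, k_0) = 0xE51EA2
s_2 = Round(s_1, k_1) = 0xEA2ED8

0xEA2ED8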